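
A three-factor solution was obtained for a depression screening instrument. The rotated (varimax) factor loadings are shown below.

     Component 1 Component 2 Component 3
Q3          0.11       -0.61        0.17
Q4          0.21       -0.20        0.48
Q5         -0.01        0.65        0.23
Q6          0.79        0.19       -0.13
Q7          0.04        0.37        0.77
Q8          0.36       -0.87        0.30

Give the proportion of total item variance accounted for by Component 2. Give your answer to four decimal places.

SS loadings for Component 2 = (-0.61)² + (-0.20)² + 0.65² + 0.19² + 0.37² + (-0.87)² = 1.7645
Proportion of variance = 1.7645 / 6 = 0.2941.

0.2941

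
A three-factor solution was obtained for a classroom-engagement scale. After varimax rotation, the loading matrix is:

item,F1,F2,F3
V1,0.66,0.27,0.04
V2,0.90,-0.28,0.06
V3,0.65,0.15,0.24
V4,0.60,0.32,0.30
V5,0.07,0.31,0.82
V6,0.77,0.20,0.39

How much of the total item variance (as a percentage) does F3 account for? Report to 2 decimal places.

16.29%

SS loadings for F3 = 0.04² + 0.06² + 0.24² + 0.30² + 0.82² + 0.39² = 0.9773
With 6 standardized items, total variance = 6. Proportion = 0.9773/6 = 0.1629 → 16.29%.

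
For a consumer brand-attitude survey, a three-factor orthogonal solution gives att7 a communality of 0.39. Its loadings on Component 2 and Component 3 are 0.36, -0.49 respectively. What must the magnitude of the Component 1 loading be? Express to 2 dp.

Under orthogonal rotation h² = Σλ², so λ_Component 1² = h² − (0.3697) = 0.39 − 0.3697 = 0.0203.
|λ| = √0.0203 = 0.1425.

0.14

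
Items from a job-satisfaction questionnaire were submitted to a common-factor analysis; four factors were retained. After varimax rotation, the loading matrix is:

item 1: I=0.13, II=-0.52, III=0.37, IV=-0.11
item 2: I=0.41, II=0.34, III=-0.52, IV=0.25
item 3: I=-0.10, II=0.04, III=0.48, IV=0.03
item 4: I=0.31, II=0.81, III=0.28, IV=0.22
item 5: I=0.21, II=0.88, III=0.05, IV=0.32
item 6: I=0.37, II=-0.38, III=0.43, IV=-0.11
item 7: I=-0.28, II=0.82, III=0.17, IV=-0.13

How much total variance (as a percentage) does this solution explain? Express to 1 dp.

Communalities: 0.4363, 0.6166, 0.2429, 0.8790, 0.9234, 0.4783, 0.7966; Σh² = 4.3731.
Total variance with 7 standardized items is 7, so the solution explains 4.3731/7 = 0.6247 = 62.47%.

62.5%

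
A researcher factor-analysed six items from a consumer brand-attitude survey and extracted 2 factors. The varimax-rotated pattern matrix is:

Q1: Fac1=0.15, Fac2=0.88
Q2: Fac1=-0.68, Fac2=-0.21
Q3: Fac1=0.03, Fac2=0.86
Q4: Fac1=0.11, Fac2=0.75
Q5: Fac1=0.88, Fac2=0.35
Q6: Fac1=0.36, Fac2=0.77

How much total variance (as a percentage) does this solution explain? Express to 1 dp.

Communalities: 0.7969, 0.5065, 0.7405, 0.5746, 0.8969, 0.7225; Σh² = 4.2379.
Total variance with 6 standardized items is 6, so the solution explains 4.2379/6 = 0.7063 = 70.63%.

70.6%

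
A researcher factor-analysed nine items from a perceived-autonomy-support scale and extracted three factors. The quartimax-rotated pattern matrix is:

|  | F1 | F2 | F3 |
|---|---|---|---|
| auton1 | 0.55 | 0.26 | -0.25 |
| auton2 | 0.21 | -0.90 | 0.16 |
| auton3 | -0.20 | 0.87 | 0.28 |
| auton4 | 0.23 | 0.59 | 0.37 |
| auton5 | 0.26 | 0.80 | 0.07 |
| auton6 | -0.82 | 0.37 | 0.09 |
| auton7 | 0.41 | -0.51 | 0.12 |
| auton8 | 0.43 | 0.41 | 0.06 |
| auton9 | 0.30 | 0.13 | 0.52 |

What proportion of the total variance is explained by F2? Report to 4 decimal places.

0.3561

SS loadings for F2 = 0.26² + (-0.90)² + 0.87² + 0.59² + 0.80² + 0.37² + (-0.51)² + 0.41² + 0.13² = 3.2046
Proportion of variance = 3.2046 / 9 = 0.3561.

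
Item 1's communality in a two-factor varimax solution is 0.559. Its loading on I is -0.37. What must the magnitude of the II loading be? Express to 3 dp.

Under orthogonal rotation h² = Σλ², so λ_II² = h² − (0.1369) = 0.559 − 0.1369 = 0.4221.
|λ| = √0.4221 = 0.6497.

0.650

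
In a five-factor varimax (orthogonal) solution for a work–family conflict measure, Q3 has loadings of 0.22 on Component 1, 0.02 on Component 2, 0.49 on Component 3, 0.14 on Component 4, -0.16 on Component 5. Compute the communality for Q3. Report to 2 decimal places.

h² = 0.22² + 0.02² + 0.49² + 0.14² + (-0.16)² = 0.0484 + 0.0004 + 0.2401 + 0.0196 + 0.0256 = 0.3341

0.33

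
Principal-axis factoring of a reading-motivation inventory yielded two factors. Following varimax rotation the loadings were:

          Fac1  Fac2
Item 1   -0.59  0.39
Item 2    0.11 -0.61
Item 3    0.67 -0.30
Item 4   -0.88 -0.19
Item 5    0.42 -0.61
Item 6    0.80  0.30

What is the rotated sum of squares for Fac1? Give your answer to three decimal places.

SS loadings for Fac1 = (-0.59)² + 0.11² + 0.67² + (-0.88)² + 0.42² + 0.80² = 0.3481 + 0.0121 + 0.4489 + 0.7744 + 0.1764 + 0.6400 = 2.3999

2.400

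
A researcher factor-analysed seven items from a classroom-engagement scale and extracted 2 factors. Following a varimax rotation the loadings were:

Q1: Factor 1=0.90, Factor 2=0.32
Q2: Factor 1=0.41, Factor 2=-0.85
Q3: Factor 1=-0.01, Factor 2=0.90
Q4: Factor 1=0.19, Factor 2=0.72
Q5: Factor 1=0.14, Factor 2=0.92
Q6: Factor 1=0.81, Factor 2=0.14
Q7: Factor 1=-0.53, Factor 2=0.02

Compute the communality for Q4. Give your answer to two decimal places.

h² = 0.19² + 0.72² = 0.0361 + 0.5184 = 0.5545

0.55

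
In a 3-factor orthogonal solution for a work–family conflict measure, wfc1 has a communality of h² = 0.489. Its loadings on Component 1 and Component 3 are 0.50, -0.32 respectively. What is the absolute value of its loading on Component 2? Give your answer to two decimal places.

Under orthogonal rotation h² = Σλ², so λ_Component 2² = h² − (0.3524) = 0.489 − 0.3524 = 0.1366.
|λ| = √0.1366 = 0.3696.

0.37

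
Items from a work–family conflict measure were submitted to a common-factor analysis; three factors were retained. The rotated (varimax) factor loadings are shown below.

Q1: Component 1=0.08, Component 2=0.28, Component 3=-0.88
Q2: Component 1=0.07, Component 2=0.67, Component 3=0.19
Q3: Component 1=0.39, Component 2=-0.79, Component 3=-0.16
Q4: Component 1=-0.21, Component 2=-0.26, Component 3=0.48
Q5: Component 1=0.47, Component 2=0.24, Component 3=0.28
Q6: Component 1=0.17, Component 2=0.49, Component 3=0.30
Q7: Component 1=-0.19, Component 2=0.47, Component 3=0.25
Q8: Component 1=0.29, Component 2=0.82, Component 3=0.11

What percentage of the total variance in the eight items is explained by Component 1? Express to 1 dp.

SS loadings for Component 1 = 0.08² + 0.07² + 0.39² + (-0.21)² + 0.47² + 0.17² + (-0.19)² + 0.29² = 0.5775
With 8 standardized items, total variance = 8. Proportion = 0.5775/8 = 0.0722 → 7.22%.

7.2%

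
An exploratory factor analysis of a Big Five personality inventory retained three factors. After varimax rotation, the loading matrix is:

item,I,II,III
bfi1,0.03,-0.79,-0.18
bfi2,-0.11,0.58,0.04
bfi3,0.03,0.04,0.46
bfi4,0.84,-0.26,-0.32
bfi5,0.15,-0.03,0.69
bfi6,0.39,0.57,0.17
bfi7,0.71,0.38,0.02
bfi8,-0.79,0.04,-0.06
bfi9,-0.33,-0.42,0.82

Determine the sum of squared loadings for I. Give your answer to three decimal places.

SS loadings for I = 0.03² + (-0.11)² + 0.03² + 0.84² + 0.15² + 0.39² + 0.71² + (-0.79)² + (-0.33)² = 0.0009 + 0.0121 + 0.0009 + 0.7056 + 0.0225 + 0.1521 + 0.5041 + 0.6241 + 0.1089 = 2.1312

2.131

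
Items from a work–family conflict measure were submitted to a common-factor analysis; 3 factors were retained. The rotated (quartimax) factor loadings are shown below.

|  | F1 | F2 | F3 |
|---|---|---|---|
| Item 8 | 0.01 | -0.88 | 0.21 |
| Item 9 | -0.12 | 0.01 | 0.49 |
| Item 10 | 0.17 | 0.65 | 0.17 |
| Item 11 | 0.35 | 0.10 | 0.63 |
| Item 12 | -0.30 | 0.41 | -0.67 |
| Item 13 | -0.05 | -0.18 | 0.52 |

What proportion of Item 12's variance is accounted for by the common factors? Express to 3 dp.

h² = (-0.30)² + 0.41² + (-0.67)² = 0.0900 + 0.1681 + 0.4489 = 0.7070

0.707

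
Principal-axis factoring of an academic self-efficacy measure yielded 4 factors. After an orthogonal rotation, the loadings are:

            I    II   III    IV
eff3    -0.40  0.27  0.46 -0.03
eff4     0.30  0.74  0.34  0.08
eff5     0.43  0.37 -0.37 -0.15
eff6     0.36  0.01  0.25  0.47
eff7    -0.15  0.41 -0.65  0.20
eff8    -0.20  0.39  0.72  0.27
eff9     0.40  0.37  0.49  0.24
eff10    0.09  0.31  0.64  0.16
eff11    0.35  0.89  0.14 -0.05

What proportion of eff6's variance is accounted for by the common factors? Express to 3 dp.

h² = 0.36² + 0.01² + 0.25² + 0.47² = 0.1296 + 0.0001 + 0.0625 + 0.2209 = 0.4131

0.413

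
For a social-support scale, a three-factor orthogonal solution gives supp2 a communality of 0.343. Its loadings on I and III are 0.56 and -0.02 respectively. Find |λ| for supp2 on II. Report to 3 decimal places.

Under orthogonal rotation h² = Σλ², so λ_II² = h² − (0.3140) = 0.343 − 0.3140 = 0.0290.
|λ| = √0.0290 = 0.1703.

0.170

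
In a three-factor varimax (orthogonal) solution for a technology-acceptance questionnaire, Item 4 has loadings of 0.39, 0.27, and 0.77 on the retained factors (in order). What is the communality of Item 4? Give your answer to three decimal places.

0.818

h² = 0.39² + 0.27² + 0.77² = 0.1521 + 0.0729 + 0.5929 = 0.8179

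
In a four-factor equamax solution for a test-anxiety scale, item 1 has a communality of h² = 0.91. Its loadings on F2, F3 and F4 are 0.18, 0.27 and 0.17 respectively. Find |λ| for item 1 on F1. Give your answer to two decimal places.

0.88

Under orthogonal rotation h² = Σλ², so λ_F1² = h² − (0.1342) = 0.91 − 0.1342 = 0.7758.
|λ| = √0.7758 = 0.8808.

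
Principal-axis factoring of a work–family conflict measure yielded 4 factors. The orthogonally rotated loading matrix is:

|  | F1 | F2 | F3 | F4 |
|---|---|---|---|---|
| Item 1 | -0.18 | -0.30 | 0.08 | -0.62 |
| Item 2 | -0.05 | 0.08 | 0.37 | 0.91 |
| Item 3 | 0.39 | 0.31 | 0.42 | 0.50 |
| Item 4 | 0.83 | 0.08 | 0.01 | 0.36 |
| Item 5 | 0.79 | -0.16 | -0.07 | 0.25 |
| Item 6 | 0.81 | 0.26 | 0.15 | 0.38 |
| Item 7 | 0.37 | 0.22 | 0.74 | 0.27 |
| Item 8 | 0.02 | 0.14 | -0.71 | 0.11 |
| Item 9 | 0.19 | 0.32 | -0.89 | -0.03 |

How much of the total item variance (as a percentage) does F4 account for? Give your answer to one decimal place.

SS loadings for F4 = (-0.62)² + 0.91² + 0.50² + 0.36² + 0.25² + 0.38² + 0.27² + 0.11² + (-0.03)² = 1.8849
With 9 standardized items, total variance = 9. Proportion = 1.8849/9 = 0.2094 → 20.94%.

20.9%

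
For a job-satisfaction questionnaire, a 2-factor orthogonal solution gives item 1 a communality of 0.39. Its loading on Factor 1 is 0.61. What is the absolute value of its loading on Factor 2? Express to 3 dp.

0.134

Under orthogonal rotation h² = Σλ², so λ_Factor 2² = h² − (0.3721) = 0.39 − 0.3721 = 0.0179.
|λ| = √0.0179 = 0.1338.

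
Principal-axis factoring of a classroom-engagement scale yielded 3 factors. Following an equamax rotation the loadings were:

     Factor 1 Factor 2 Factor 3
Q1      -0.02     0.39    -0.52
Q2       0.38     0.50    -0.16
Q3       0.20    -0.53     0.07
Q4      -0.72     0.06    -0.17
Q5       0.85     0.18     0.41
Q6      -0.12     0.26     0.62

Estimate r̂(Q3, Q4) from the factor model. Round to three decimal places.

-0.188

r̂ = Σ λ_i·λ_j across factors = (0.20)(-0.72) + (-0.53)(0.06) + (0.07)(-0.17)
  = -0.1440 -0.0318 -0.0119 = -0.1877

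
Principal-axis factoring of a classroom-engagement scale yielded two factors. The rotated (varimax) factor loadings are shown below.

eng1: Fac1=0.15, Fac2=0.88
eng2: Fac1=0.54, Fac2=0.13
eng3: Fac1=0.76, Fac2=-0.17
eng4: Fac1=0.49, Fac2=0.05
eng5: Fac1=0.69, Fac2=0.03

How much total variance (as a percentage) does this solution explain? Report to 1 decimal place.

Communalities: 0.7969, 0.3085, 0.6065, 0.2426, 0.4770; Σh² = 2.4315.
Total variance with 5 standardized items is 5, so the solution explains 2.4315/5 = 0.4863 = 48.63%.

48.6%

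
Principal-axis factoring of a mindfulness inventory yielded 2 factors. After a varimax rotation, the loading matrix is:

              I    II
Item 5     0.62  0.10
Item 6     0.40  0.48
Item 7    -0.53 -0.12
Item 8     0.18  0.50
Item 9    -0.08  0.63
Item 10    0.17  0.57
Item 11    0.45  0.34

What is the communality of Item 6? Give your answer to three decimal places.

0.390

h² = 0.40² + 0.48² = 0.1600 + 0.2304 = 0.3904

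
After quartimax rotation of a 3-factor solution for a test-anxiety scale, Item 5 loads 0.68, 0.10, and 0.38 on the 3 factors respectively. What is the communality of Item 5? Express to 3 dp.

h² = 0.68² + 0.10² + 0.38² = 0.4624 + 0.0100 + 0.1444 = 0.6168

0.617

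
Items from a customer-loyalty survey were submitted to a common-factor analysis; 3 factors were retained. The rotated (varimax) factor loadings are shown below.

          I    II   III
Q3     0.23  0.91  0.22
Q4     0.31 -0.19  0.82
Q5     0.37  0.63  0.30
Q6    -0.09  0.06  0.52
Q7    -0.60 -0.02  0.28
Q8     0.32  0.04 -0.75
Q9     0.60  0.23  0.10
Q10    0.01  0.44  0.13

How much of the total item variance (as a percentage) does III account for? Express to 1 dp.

SS loadings for III = 0.22² + 0.82² + 0.30² + 0.52² + 0.28² + (-0.75)² + 0.10² + 0.13² = 1.7490
With 8 standardized items, total variance = 8. Proportion = 1.7490/8 = 0.2186 → 21.86%.

21.9%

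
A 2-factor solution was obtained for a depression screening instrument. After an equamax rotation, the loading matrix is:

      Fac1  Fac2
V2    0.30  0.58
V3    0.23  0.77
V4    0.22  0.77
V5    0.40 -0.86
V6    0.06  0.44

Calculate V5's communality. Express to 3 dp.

h² = 0.40² + (-0.86)² = 0.1600 + 0.7396 = 0.8996

0.900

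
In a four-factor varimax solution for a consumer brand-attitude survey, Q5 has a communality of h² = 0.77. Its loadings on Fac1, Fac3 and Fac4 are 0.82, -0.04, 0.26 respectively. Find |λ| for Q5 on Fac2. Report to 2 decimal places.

Under orthogonal rotation h² = Σλ², so λ_Fac2² = h² − (0.7416) = 0.77 − 0.7416 = 0.0284.
|λ| = √0.0284 = 0.1685.

0.17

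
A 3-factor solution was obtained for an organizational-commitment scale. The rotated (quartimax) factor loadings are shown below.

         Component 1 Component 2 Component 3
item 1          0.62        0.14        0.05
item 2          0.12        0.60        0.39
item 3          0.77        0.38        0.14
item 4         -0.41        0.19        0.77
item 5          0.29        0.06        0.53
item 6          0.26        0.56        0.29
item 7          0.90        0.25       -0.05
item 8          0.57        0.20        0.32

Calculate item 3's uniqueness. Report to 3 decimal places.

h² = 0.77² + 0.38² + 0.14² = 0.5929 + 0.1444 + 0.0196 = 0.7569
Uniqueness u² = 1 − h² = 1 − 0.7569 = 0.2431

0.243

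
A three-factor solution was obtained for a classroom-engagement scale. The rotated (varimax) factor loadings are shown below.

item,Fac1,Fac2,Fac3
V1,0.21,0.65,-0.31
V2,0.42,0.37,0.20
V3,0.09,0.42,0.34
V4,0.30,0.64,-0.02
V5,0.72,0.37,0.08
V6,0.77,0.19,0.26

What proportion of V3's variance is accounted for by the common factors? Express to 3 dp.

0.300

h² = 0.09² + 0.42² + 0.34² = 0.0081 + 0.1764 + 0.1156 = 0.3001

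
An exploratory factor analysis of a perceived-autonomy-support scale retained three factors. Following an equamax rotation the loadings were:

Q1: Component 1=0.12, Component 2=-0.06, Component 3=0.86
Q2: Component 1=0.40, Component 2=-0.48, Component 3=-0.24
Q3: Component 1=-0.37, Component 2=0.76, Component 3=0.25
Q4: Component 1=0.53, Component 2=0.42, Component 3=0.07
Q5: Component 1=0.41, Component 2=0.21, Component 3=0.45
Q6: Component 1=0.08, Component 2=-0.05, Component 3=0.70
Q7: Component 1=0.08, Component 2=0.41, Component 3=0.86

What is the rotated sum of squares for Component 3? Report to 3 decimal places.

SS loadings for Component 3 = 0.86² + (-0.24)² + 0.25² + 0.07² + 0.45² + 0.70² + 0.86² = 0.7396 + 0.0576 + 0.0625 + 0.0049 + 0.2025 + 0.4900 + 0.7396 = 2.2967

2.297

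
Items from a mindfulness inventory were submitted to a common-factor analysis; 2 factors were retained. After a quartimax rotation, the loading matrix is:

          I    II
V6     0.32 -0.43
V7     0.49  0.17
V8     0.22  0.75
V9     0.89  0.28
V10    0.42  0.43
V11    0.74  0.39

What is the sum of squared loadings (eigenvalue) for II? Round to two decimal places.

1.19

SS loadings for II = (-0.43)² + 0.17² + 0.75² + 0.28² + 0.43² + 0.39² = 0.1849 + 0.0289 + 0.5625 + 0.0784 + 0.1849 + 0.1521 = 1.1917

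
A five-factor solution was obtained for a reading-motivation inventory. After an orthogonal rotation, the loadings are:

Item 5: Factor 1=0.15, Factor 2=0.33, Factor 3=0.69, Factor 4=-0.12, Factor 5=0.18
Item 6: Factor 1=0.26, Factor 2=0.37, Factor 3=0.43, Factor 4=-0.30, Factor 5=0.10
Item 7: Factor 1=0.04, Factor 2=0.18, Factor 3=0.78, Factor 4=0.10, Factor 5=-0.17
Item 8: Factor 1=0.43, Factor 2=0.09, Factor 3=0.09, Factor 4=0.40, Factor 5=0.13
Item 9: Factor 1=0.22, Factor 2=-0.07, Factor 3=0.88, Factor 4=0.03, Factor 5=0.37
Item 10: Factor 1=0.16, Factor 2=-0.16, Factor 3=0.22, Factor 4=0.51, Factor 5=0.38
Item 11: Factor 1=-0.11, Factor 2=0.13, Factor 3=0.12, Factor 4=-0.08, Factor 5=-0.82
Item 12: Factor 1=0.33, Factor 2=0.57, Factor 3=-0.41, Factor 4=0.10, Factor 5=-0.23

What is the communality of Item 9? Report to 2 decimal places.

0.97

h² = 0.22² + (-0.07)² + 0.88² + 0.03² + 0.37² = 0.0484 + 0.0049 + 0.7744 + 0.0009 + 0.1369 = 0.9655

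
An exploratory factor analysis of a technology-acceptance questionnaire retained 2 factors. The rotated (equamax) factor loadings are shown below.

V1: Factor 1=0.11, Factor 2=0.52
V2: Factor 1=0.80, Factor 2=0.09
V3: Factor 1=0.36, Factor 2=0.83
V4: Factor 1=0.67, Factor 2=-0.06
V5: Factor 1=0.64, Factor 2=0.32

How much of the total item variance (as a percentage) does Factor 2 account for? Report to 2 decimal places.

SS loadings for Factor 2 = 0.52² + 0.09² + 0.83² + (-0.06)² + 0.32² = 1.0734
With 5 standardized items, total variance = 5. Proportion = 1.0734/5 = 0.2147 → 21.47%.

21.47%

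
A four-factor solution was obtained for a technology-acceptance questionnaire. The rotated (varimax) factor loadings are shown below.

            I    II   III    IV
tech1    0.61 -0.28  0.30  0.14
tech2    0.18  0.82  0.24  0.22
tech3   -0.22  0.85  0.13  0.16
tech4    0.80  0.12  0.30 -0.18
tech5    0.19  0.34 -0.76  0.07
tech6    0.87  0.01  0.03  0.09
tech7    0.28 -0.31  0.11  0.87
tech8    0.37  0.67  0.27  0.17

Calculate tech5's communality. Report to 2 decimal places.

0.73

h² = 0.19² + 0.34² + (-0.76)² + 0.07² = 0.0361 + 0.1156 + 0.5776 + 0.0049 = 0.7342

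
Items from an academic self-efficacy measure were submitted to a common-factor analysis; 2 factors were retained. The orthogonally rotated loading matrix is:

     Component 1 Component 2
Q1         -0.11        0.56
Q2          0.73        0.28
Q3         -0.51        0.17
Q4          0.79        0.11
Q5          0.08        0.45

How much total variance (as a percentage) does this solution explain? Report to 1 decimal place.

41.4%

SS loadings by factor: 1.4356, 0.6355; total = 2.0711.
Total variance with 5 standardized items is 5, so the solution explains 2.0711/5 = 0.4142 = 41.42%.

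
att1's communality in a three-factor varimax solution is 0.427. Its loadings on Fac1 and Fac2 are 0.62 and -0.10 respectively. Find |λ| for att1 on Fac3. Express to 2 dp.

Under orthogonal rotation h² = Σλ², so λ_Fac3² = h² − (0.3944) = 0.427 − 0.3944 = 0.0326.
|λ| = √0.0326 = 0.1806.

0.18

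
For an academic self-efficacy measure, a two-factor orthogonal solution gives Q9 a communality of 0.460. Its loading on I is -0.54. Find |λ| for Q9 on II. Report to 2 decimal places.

Under orthogonal rotation h² = Σλ², so λ_II² = h² − (0.2916) = 0.460 − 0.2916 = 0.1684.
|λ| = √0.1684 = 0.4104.

0.41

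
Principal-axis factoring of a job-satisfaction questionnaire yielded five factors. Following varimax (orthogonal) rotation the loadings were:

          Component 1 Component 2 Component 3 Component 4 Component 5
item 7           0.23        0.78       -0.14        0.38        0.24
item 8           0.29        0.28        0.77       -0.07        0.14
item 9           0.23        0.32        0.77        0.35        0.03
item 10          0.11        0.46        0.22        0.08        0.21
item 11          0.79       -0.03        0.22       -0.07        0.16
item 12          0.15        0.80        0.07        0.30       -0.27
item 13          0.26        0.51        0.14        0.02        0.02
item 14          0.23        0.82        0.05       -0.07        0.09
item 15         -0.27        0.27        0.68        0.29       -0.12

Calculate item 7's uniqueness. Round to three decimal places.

h² = 0.23² + 0.78² + (-0.14)² + 0.38² + 0.24² = 0.0529 + 0.6084 + 0.0196 + 0.1444 + 0.0576 = 0.8829
Uniqueness u² = 1 − h² = 1 − 0.8829 = 0.1171

0.117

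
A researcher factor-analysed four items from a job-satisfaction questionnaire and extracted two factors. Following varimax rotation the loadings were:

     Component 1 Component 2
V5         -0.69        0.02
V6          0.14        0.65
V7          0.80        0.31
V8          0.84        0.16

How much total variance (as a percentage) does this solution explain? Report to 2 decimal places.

59.65%

Communalities: 0.4765, 0.4421, 0.7361, 0.7312; Σh² = 2.3859.
Total variance with 4 standardized items is 4, so the solution explains 2.3859/4 = 0.5965 = 59.65%.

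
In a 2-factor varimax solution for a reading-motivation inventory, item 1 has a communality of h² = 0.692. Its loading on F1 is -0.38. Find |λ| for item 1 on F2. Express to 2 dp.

0.74

Under orthogonal rotation h² = Σλ², so λ_F2² = h² − (0.1444) = 0.692 − 0.1444 = 0.5476.
|λ| = √0.5476 = 0.7400.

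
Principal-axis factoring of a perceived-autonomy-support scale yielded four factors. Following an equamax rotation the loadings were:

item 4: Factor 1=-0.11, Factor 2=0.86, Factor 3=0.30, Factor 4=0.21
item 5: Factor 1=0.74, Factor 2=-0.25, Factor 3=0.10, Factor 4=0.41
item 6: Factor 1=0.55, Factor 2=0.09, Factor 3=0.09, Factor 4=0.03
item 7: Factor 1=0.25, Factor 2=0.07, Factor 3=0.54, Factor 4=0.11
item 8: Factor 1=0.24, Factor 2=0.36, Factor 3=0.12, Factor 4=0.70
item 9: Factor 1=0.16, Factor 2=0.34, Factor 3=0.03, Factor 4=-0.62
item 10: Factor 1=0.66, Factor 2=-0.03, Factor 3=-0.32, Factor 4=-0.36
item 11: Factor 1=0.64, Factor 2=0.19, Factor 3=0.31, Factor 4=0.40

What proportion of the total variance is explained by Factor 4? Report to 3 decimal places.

SS loadings for Factor 4 = 0.21² + 0.41² + 0.03² + 0.11² + 0.70² + (-0.62)² + (-0.36)² + 0.40² = 1.3892
Proportion of variance = 1.3892 / 8 = 0.1736.

0.174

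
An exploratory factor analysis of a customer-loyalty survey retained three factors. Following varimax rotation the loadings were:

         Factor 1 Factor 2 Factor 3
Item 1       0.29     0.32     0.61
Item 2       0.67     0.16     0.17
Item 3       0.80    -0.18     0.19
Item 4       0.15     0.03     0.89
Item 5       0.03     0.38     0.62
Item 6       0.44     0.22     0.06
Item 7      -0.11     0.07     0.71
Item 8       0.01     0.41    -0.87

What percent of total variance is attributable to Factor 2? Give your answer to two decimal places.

SS loadings for Factor 2 = 0.32² + 0.16² + (-0.18)² + 0.03² + 0.38² + 0.22² + 0.07² + 0.41² = 0.5271
With 8 standardized items, total variance = 8. Proportion = 0.5271/8 = 0.0659 → 6.59%.

6.59%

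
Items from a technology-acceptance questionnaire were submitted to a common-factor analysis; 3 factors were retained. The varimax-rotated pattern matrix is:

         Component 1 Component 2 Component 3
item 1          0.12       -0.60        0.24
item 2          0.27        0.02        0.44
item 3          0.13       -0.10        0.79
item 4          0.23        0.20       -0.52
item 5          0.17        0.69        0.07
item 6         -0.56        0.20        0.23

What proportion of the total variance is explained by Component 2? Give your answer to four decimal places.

SS loadings for Component 2 = (-0.60)² + 0.02² + (-0.10)² + 0.20² + 0.69² + 0.20² = 0.9265
Proportion of variance = 0.9265 / 6 = 0.1544.

0.1544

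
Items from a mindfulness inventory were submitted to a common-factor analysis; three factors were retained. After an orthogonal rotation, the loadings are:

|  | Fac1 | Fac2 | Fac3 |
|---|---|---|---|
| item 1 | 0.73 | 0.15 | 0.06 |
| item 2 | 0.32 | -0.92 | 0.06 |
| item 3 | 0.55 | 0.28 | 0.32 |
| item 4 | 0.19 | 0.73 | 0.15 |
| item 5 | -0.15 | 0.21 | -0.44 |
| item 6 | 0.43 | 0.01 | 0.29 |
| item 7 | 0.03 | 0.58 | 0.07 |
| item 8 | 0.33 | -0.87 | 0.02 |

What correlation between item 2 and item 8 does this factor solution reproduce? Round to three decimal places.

r̂ = Σ λ_i·λ_j across factors = (0.32)(0.33) + (-0.92)(-0.87) + (0.06)(0.02)
  = +0.1056 +0.8004 +0.0012 = 0.9072

0.907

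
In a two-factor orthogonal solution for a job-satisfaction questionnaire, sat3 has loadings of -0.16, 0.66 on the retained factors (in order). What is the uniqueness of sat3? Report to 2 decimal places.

h² = (-0.16)² + 0.66² = 0.0256 + 0.4356 = 0.4612
Uniqueness u² = 1 − h² = 1 − 0.4612 = 0.5388

0.54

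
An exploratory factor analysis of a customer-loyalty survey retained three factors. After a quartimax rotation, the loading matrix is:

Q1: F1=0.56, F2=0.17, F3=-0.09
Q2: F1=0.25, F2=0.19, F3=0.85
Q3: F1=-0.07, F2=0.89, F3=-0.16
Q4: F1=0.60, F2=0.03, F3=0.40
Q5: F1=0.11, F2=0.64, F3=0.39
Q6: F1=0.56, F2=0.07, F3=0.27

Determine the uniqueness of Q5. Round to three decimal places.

0.426

h² = 0.11² + 0.64² + 0.39² = 0.0121 + 0.4096 + 0.1521 = 0.5738
Uniqueness u² = 1 − h² = 1 − 0.5738 = 0.4262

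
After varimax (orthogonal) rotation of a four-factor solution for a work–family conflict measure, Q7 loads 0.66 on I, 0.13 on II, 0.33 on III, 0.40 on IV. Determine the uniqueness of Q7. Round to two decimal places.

0.28

h² = 0.66² + 0.13² + 0.33² + 0.40² = 0.4356 + 0.0169 + 0.1089 + 0.1600 = 0.7214
Uniqueness u² = 1 − h² = 1 − 0.7214 = 0.2786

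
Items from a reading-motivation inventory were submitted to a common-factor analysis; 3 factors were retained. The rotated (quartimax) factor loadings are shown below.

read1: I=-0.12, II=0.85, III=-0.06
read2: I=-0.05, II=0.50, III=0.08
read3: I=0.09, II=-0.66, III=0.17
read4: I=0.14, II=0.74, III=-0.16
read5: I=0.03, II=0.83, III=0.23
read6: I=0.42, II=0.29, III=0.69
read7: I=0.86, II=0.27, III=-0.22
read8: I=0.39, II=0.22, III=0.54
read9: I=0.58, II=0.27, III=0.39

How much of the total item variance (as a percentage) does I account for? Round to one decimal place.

SS loadings for I = (-0.12)² + (-0.05)² + 0.09² + 0.14² + 0.03² + 0.42² + 0.86² + 0.39² + 0.58² = 1.4500
With 9 standardized items, total variance = 9. Proportion = 1.4500/9 = 0.1611 → 16.11%.

16.1%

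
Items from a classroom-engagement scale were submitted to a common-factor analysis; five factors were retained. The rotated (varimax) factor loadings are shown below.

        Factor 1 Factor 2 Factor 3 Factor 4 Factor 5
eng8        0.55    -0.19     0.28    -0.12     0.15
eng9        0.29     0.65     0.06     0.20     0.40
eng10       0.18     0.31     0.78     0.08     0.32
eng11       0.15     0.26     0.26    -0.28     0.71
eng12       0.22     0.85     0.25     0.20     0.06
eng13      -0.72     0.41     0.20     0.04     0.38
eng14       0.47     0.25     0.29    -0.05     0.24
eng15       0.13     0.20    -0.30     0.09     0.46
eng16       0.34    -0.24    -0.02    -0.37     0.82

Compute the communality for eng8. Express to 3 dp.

0.454

h² = 0.55² + (-0.19)² + 0.28² + (-0.12)² + 0.15² = 0.3025 + 0.0361 + 0.0784 + 0.0144 + 0.0225 = 0.4539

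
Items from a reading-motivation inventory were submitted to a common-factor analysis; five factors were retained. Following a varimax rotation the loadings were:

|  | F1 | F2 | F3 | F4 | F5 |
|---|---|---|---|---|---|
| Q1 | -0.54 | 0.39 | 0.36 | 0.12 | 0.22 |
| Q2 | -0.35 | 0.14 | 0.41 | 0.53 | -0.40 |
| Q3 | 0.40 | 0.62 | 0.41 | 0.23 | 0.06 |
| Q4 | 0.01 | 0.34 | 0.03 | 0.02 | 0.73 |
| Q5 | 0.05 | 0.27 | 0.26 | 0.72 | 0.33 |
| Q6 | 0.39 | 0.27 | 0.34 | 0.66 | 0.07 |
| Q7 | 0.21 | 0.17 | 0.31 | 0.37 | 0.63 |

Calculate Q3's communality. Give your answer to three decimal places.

h² = 0.40² + 0.62² + 0.41² + 0.23² + 0.06² = 0.1600 + 0.3844 + 0.1681 + 0.0529 + 0.0036 = 0.7690

0.769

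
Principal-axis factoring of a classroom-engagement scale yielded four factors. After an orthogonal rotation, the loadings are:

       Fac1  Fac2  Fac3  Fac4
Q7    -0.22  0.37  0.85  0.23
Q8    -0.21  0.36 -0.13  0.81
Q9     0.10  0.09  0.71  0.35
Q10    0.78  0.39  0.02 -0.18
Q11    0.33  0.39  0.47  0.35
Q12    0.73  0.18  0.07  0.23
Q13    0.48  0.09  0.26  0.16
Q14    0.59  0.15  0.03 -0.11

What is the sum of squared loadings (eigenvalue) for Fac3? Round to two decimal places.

SS loadings for Fac3 = 0.85² + (-0.13)² + 0.71² + 0.02² + 0.47² + 0.07² + 0.26² + 0.03² = 0.7225 + 0.0169 + 0.5041 + 0.0004 + 0.2209 + 0.0049 + 0.0676 + 0.0009 = 1.5382

1.54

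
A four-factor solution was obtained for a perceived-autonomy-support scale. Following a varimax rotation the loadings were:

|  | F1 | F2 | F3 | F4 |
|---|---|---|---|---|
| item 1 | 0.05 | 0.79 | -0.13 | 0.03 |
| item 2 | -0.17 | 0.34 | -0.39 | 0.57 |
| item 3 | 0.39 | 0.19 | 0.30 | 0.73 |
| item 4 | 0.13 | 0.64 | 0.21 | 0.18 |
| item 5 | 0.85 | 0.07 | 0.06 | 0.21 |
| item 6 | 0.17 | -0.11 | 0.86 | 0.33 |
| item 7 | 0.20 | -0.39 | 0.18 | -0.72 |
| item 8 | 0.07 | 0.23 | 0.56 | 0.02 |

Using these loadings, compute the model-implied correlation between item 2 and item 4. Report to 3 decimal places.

0.216

r̂ = Σ λ_i·λ_j across factors = (-0.17)(0.13) + (0.34)(0.64) + (-0.39)(0.21) + (0.57)(0.18)
  = -0.0221 +0.2176 -0.0819 +0.1026 = 0.2162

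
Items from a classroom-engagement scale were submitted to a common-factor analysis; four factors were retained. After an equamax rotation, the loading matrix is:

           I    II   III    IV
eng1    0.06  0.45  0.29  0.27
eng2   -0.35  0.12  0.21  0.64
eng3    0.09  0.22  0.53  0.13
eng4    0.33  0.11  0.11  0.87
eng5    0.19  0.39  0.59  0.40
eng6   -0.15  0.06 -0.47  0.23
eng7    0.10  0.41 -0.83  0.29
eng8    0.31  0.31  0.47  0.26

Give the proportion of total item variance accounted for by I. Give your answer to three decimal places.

SS loadings for I = 0.06² + (-0.35)² + 0.09² + 0.33² + 0.19² + (-0.15)² + 0.10² + 0.31² = 0.4078
Proportion of variance = 0.4078 / 8 = 0.0510.

0.051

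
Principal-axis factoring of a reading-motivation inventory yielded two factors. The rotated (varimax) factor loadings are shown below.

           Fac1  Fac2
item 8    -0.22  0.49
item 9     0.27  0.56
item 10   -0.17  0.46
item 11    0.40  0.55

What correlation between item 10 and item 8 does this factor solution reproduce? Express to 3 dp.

0.263

r̂ = Σ λ_i·λ_j across factors = (-0.17)(-0.22) + (0.46)(0.49)
  = +0.0374 +0.2254 = 0.2628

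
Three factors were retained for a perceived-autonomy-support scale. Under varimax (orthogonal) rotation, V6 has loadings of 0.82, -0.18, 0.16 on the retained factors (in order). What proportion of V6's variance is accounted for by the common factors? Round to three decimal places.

0.730

h² = 0.82² + (-0.18)² + 0.16² = 0.6724 + 0.0324 + 0.0256 = 0.7304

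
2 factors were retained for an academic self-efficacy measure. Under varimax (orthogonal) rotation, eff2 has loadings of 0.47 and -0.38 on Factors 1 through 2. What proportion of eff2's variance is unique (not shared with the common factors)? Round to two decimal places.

h² = 0.47² + (-0.38)² = 0.2209 + 0.1444 = 0.3653
Uniqueness u² = 1 − h² = 1 − 0.3653 = 0.6347

0.63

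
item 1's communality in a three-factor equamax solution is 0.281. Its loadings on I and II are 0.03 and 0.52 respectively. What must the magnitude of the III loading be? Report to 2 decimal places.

0.10

Under orthogonal rotation h² = Σλ², so λ_III² = h² − (0.2713) = 0.281 − 0.2713 = 0.0097.
|λ| = √0.0097 = 0.0985.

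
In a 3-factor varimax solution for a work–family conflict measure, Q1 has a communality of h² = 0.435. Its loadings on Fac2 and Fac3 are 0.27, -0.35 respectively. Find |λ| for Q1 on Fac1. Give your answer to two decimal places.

0.49

Under orthogonal rotation h² = Σλ², so λ_Fac1² = h² − (0.1954) = 0.435 − 0.1954 = 0.2396.
|λ| = √0.2396 = 0.4895.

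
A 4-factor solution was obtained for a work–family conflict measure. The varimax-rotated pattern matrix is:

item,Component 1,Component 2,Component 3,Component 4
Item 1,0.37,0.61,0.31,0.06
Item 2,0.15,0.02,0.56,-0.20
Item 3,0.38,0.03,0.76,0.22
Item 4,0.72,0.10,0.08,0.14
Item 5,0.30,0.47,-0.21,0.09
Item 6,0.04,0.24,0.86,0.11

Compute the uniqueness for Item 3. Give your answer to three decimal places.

h² = 0.38² + 0.03² + 0.76² + 0.22² = 0.1444 + 0.0009 + 0.5776 + 0.0484 = 0.7713
Uniqueness u² = 1 − h² = 1 − 0.7713 = 0.2287

0.229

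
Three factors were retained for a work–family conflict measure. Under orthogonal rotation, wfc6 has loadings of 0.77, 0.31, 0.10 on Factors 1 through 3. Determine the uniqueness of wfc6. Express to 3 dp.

0.301

h² = 0.77² + 0.31² + 0.10² = 0.5929 + 0.0961 + 0.0100 = 0.6990
Uniqueness u² = 1 − h² = 1 − 0.6990 = 0.3010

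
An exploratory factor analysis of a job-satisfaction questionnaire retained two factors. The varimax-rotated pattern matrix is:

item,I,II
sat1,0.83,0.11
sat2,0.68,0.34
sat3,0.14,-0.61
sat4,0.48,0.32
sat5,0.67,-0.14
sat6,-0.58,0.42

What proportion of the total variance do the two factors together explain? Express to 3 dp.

Communalities: 0.7010, 0.5780, 0.3917, 0.3328, 0.4685, 0.5128; Σh² = 2.9848.
Total variance with 6 standardized items is 6, so the solution explains 2.9848/6 = 0.4975.

0.497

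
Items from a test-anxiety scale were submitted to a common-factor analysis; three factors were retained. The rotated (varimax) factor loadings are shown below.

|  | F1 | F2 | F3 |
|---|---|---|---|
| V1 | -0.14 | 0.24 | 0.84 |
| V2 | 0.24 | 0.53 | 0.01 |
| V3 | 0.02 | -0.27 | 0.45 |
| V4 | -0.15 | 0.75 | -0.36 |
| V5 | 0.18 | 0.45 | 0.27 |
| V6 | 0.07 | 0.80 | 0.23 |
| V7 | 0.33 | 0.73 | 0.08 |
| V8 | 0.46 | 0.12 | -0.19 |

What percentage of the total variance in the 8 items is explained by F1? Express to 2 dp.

SS loadings for F1 = (-0.14)² + 0.24² + 0.02² + (-0.15)² + 0.18² + 0.07² + 0.33² + 0.46² = 0.4579
With 8 standardized items, total variance = 8. Proportion = 0.4579/8 = 0.0572 → 5.72%.

5.72%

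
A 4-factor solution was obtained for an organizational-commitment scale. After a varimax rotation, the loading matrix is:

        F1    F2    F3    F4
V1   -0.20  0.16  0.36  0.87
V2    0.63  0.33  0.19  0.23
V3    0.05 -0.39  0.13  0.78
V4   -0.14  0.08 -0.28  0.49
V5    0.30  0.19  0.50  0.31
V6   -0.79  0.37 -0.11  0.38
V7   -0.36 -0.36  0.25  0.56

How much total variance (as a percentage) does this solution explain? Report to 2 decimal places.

67.09%

Communalities: 0.9521, 0.5948, 0.7799, 0.3445, 0.4722, 0.9175, 0.6353; Σh² = 4.6963.
Total variance with 7 standardized items is 7, so the solution explains 4.6963/7 = 0.6709 = 67.09%.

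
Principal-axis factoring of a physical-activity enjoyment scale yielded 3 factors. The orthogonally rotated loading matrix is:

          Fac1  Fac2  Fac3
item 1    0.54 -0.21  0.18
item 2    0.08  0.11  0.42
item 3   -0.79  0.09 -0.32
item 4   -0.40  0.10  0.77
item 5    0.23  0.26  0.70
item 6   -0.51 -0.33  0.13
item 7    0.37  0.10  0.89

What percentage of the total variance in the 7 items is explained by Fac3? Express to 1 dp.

SS loadings for Fac3 = 0.18² + 0.42² + (-0.32)² + 0.77² + 0.70² + 0.13² + 0.89² = 2.2031
With 7 standardized items, total variance = 7. Proportion = 2.2031/7 = 0.3147 → 31.47%.

31.5%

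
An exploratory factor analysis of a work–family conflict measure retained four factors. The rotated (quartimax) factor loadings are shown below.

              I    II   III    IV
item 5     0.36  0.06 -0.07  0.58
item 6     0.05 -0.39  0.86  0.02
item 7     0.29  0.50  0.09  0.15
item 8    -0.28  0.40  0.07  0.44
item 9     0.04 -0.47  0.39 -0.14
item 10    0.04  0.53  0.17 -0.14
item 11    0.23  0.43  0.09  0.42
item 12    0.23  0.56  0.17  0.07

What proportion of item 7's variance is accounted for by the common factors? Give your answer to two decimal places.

h² = 0.29² + 0.50² + 0.09² + 0.15² = 0.0841 + 0.2500 + 0.0081 + 0.0225 = 0.3647

0.36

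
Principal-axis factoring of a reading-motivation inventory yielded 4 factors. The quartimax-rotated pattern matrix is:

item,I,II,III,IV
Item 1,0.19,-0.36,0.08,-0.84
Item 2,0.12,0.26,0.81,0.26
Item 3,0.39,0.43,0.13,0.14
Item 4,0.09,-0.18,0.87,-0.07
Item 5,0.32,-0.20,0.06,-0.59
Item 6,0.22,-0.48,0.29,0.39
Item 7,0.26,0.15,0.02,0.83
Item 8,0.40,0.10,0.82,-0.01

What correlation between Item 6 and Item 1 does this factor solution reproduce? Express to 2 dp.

r̂ = Σ λ_i·λ_j across factors = (0.22)(0.19) + (-0.48)(-0.36) + (0.29)(0.08) + (0.39)(-0.84)
  = +0.0418 +0.1728 +0.0232 -0.3276 = -0.0898

-0.09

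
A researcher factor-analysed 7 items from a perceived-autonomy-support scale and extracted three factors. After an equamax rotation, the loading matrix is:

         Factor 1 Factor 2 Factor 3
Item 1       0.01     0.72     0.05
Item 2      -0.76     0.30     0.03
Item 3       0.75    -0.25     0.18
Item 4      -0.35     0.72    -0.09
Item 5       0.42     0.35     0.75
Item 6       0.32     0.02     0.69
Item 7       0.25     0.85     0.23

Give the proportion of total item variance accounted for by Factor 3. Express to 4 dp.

0.1622

SS loadings for Factor 3 = 0.05² + 0.03² + 0.18² + (-0.09)² + 0.75² + 0.69² + 0.23² = 1.1354
Proportion of variance = 1.1354 / 7 = 0.1622.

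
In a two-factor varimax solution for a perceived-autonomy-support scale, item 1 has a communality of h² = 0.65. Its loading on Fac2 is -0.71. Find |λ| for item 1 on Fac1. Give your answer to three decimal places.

0.382

Under orthogonal rotation h² = Σλ², so λ_Fac1² = h² − (0.5041) = 0.65 − 0.5041 = 0.1459.
|λ| = √0.1459 = 0.3820.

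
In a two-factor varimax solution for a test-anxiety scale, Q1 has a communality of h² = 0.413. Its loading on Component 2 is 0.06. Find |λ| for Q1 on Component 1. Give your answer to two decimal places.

Under orthogonal rotation h² = Σλ², so λ_Component 1² = h² − (0.0036) = 0.413 − 0.0036 = 0.4094.
|λ| = √0.4094 = 0.6398.

0.64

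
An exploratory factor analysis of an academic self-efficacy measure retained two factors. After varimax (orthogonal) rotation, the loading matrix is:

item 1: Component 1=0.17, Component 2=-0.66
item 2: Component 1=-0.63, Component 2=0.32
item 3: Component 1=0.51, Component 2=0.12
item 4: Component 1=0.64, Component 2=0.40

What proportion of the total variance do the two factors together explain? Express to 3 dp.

0.452

SS loadings by factor: 1.0955, 0.7124; total = 1.8079.
Total variance with 4 standardized items is 4, so the solution explains 1.8079/4 = 0.4520.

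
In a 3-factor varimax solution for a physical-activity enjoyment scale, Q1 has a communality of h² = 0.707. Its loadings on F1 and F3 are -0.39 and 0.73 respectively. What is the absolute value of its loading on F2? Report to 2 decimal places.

Under orthogonal rotation h² = Σλ², so λ_F2² = h² − (0.6850) = 0.707 − 0.6850 = 0.0220.
|λ| = √0.0220 = 0.1483.

0.15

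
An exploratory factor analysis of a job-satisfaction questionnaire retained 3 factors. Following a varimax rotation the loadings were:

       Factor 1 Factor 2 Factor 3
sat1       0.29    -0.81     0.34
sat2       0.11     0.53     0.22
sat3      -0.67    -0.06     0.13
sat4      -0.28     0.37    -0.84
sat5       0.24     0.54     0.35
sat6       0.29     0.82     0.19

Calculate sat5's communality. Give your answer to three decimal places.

0.472

h² = 0.24² + 0.54² + 0.35² = 0.0576 + 0.2916 + 0.1225 = 0.4717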